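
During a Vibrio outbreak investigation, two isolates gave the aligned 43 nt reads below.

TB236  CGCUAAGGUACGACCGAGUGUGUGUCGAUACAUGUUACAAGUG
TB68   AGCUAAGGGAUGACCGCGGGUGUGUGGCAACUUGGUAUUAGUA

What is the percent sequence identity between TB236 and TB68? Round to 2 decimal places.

69.77%

Mismatches occur at site 1 (C→A), site 9 (U→G), site 11 (C→U), site 17 (A→C), site 19 (U→G), site 26 (C→G), site 28 (A→C), site 29 (U→A), site 32 (A→U), site 35 (U→G), site 38 (C→U), site 39 (A→U), site 43 (G→A).
30 of the 43 sites match, so the percent identity is 30/43 × 100 = 69.77%.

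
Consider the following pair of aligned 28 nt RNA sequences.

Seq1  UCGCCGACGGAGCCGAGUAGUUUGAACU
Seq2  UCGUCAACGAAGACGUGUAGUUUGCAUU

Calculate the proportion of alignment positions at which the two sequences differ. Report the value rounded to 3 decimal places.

0.250

Mismatches occur at site 4 (C→U), site 6 (G→A), site 10 (G→A), site 13 (C→A), site 16 (A→U), site 25 (A→C), site 27 (C→U).
There are 7 differences over 28 sites, so p = 7/28 = 0.250.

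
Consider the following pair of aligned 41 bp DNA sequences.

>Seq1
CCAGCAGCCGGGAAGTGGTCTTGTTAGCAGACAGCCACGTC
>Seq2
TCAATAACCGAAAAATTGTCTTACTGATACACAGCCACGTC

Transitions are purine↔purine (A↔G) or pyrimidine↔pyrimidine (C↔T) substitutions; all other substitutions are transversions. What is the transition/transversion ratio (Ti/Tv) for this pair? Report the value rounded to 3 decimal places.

6.000

The sequences differ at positions 1 (C/T, transition), 4 (G/A, transition), 5 (C/T, transition), 7 (G/A, transition), 11 (G/A, transition), 12 (G/A, transition), 15 (G/A, transition), 17 (G/T, transversion), 23 (G/A, transition), 24 (T/C, transition), 26 (A/G, transition), 27 (G/A, transition), 28 (C/T, transition), 30 (G/C, transversion).
Of the 14 differences, 12 transitions and 2 transversions, so Ti/Tv = 12/2 = 6.000.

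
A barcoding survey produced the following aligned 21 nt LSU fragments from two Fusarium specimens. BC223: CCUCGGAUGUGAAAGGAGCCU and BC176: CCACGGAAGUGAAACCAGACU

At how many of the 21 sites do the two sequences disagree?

Differing sites — 3:U/A; 8:U/A; 15:G/C; 16:G/C; 19:C/A.
That gives 5 mismatches out of 21 aligned sites, so the Hamming distance is 5.

5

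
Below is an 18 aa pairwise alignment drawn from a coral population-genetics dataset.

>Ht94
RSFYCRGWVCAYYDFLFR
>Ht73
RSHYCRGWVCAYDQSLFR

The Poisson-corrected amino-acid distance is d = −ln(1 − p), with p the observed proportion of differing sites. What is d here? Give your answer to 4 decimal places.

0.2513

Mismatches occur at site 3 (F→H), site 13 (Y→D), site 14 (D→Q), site 15 (F→S).
p = 4/18 = 0.222222.
d = −ln(1 − 0.222222) = −ln(0.777778) = 0.2513.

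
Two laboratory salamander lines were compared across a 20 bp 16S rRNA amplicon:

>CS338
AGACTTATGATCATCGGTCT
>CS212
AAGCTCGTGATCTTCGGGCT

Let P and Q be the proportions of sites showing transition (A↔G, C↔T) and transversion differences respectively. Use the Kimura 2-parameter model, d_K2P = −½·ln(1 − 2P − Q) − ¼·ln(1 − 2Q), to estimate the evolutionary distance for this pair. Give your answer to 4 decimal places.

0.4024

Mismatches occur at site 2 (G↔A, transition), site 3 (A↔G, transition), site 6 (T↔C, transition), site 7 (A↔G, transition), site 13 (A↔T, transversion), site 18 (T↔G, transversion).
Of the 6 differences, 4 transitions and 2 transversions over 20 sites: P = 4/20 = 0.200000, Q = 2/20 = 0.100000.
d = −0.5·ln(0.500000) − 0.25·ln(0.800000) = −0.5·(-0.693147) − 0.25·(-0.223144) = 0.4024.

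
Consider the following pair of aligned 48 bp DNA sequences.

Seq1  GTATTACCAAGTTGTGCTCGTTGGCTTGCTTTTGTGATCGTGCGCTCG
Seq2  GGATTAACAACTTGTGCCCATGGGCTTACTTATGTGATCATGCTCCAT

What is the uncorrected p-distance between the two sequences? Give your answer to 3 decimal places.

0.271

Differing sites — 2:T/G; 7:C/A; 11:G/C; 18:T/C; 20:G/A; 22:T/G; 28:G/A; 32:T/A; 40:G/A; 44:G/T; 46:T/C; 47:C/A; 48:G/T.
There are 13 differences over 48 sites, so p = 13/48 = 0.271.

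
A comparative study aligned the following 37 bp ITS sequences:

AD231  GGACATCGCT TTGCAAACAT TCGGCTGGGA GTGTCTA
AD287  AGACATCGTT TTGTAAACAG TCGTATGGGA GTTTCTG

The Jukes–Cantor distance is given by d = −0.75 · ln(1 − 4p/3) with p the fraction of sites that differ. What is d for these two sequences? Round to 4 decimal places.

Differing sites — 1:G/A; 9:C/T; 14:C/T; 20:T/G; 24:G/T; 25:C/A; 33:G/T; 37:A/G.
p = 8/37 = 0.216216.
d = −0.75 · ln(1 − (4/3)·0.216216) = −0.75 · ln(0.711712) = −0.75 · (-0.340082) = 0.2551.

0.2551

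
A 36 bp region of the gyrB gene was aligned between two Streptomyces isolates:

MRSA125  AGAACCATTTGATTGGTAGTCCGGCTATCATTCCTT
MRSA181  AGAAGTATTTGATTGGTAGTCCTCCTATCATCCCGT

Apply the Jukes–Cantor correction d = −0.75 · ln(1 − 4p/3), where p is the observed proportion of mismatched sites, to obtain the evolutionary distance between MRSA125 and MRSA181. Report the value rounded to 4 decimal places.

The sequences differ at positions 5 (C/G), 6 (C/T), 23 (G/T), 24 (G/C), 32 (T/C), 35 (T/G).
p = 6/36 = 0.166667.
d = −0.75 · ln(1 − (4/3)·0.166667) = −0.75 · ln(0.777777) = −0.75 · (-0.251315) = 0.1885.

0.1885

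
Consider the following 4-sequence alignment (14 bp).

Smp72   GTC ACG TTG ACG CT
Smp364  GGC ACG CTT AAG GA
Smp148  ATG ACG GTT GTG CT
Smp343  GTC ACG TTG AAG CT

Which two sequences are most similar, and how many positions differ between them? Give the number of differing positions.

Pairwise Hamming distances:
  Smp72 vs Smp364: 6
  Smp72 vs Smp148: 6
  Smp72 vs Smp343: 1
  Smp364 vs Smp148: 8
  Smp364 vs Smp343: 5
  Smp148 vs Smp343: 6
The smallest is 1, between Smp72 and Smp343.

1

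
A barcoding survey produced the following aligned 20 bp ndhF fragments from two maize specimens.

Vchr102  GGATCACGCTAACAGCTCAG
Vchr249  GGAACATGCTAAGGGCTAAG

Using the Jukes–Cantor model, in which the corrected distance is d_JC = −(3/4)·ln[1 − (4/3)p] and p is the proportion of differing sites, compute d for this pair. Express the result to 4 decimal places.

The sequences differ at positions 4 (T/A), 7 (C/T), 13 (C/G), 14 (A/G), 18 (C/A).
p = 5/20 = 0.250000.
d = −0.75 · ln(1 − (4/3)·0.250000) = −0.75 · ln(0.666667) = −0.75 · (-0.405465) = 0.3041.

0.3041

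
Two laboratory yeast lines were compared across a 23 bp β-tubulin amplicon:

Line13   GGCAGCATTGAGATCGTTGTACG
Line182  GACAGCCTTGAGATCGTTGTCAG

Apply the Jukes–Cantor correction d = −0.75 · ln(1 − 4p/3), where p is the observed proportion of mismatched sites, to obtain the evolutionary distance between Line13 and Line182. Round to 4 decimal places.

Differing sites — 2:G/A; 7:A/C; 21:A/C; 22:C/A.
p = 4/23 = 0.173913.
d = −0.75 · ln(1 − (4/3)·0.173913) = −0.75 · ln(0.768116) = −0.75 · (-0.263815) = 0.1979.

0.1979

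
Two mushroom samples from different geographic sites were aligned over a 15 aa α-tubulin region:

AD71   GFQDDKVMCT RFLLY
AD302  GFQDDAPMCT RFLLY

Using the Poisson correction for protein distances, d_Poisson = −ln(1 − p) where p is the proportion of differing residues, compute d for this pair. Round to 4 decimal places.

Mismatches occur at site 6 (K→A), site 7 (V→P).
p = 2/15 = 0.133333.
d = −ln(1 − 0.133333) = −ln(0.866667) = 0.1431.

0.1431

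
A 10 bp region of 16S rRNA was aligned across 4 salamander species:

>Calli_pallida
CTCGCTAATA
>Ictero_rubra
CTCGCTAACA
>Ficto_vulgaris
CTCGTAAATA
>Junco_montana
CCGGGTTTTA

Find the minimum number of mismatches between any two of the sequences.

Pairwise Hamming distances:
  Calli_pallida vs Ictero_rubra: 1
  Calli_pallida vs Ficto_vulgaris: 2
  Calli_pallida vs Junco_montana: 5
  Ictero_rubra vs Ficto_vulgaris: 3
  Ictero_rubra vs Junco_montana: 6
  Ficto_vulgaris vs Junco_montana: 6
The smallest is 1, between Calli_pallida and Ictero_rubra.

1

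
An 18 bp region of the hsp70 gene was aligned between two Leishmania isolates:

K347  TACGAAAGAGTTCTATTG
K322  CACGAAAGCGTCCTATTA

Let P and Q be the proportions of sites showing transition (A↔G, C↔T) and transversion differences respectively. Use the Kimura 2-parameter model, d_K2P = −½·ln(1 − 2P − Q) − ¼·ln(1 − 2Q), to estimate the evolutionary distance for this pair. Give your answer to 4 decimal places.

The sequences differ at positions 1 (T/C, transition), 9 (A/C, transversion), 12 (T/C, transition), 18 (G/A, transition).
Of the 4 differences, 3 transitions and 1 transversion over 18 sites: P = 3/18 = 0.166667, Q = 1/18 = 0.055556.
d = −0.5·ln(0.611110) − 0.25·ln(0.888888) = −0.5·(-0.492478) − 0.25·(-0.117784) = 0.2757.

0.2757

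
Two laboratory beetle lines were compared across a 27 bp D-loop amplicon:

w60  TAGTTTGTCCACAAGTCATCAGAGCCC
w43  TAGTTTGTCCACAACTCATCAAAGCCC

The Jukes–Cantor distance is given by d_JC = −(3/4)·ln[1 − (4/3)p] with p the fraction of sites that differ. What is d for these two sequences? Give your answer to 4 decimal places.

0.0780

Mismatches occur at site 15 (G↔C), site 22 (G↔A).
p = 2/27 = 0.074074.
d = −0.75 · ln(1 − (4/3)·0.074074) = −0.75 · ln(0.901235) = −0.75 · (-0.103989) = 0.0780.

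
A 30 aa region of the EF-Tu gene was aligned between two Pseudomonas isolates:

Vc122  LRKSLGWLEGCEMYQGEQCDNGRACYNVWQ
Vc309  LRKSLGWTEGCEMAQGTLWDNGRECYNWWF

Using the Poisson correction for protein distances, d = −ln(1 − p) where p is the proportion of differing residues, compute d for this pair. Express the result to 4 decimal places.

0.3102

Differing sites — 8:L/T; 14:Y/A; 17:E/T; 18:Q/L; 19:C/W; 24:A/E; 28:V/W; 30:Q/F.
p = 8/30 = 0.266667.
d = −ln(1 − 0.266667) = −ln(0.733333) = 0.3102.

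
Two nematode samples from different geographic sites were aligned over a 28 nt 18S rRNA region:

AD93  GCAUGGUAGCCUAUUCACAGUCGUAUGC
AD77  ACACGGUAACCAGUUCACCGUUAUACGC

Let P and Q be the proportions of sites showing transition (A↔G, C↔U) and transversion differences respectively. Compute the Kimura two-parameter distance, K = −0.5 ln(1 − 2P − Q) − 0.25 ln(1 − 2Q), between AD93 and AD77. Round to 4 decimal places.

Mismatches occur at site 1 (G↔A, transition), site 4 (U↔C, transition), site 9 (G↔A, transition), site 12 (U↔A, transversion), site 13 (A↔G, transition), site 19 (A↔C, transversion), site 22 (C↔U, transition), site 23 (G↔A, transition), site 26 (U↔C, transition).
Of the 9 differences, 7 transitions and 2 transversions over 28 sites: P = 7/28 = 0.250000, Q = 2/28 = 0.071429.
d = −0.5·ln(0.428571) − 0.25·ln(0.857142) = −0.5·(-0.847299) − 0.25·(-0.154152) = 0.4622.

0.4622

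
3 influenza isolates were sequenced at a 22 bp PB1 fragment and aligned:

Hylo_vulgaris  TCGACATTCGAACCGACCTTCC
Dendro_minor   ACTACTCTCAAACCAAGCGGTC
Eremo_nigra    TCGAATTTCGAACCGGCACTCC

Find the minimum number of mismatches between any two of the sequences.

Pairwise Hamming distances:
  Hylo_vulgaris vs Dendro_minor: 10
  Hylo_vulgaris vs Eremo_nigra: 5
  Dendro_minor vs Eremo_nigra: 12
The smallest is 5, between Hylo_vulgaris and Eremo_nigra.

5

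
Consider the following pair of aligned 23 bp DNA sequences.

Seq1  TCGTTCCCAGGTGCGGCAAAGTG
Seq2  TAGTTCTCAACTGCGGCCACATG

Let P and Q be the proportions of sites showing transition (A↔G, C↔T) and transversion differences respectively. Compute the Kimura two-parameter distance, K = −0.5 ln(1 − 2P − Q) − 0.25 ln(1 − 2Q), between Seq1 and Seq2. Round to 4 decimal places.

0.3921

The sequences differ at positions 2 (C/A, transversion), 7 (C/T, transition), 10 (G/A, transition), 11 (G/C, transversion), 18 (A/C, transversion), 20 (A/C, transversion), 21 (G/A, transition).
Of the 7 differences, 3 transitions and 4 transversions over 23 sites: P = 3/23 = 0.130435, Q = 4/23 = 0.173913.
d = −0.5·ln(0.565217) − 0.25·ln(0.652174) = −0.5·(-0.570546) − 0.25·(-0.427444) = 0.3921.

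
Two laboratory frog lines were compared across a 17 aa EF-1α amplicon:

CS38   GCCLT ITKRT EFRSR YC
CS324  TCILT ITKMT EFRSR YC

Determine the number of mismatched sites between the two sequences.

Differing sites — 1:G/T; 3:C/I; 9:R/M.
That gives 3 mismatches out of 17 aligned sites, so the Hamming distance is 3.

3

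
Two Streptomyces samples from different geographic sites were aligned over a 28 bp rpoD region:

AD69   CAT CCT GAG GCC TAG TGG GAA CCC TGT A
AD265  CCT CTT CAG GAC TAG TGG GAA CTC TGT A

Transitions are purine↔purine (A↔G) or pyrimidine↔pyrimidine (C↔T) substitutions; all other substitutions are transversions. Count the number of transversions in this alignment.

Mismatches occur at site 2 (A→C, transversion), site 5 (C→T, transition), site 7 (G→C, transversion), site 11 (C→A, transversion), site 23 (C→T, transition).
Of the 5 differences, 2 transitions and 3 transversions, so the answer is 3.

3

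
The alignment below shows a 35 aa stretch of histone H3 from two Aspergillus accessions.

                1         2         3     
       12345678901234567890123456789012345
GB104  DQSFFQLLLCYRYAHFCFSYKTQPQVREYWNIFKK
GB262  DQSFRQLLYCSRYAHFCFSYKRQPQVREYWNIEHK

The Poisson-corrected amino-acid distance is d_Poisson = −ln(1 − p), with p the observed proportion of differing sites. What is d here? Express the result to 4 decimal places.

0.1881

Mismatches occur at site 5 (F→R), site 9 (L→Y), site 11 (Y→S), site 22 (T→R), site 33 (F→E), site 34 (K→H).
p = 6/35 = 0.171429.
d = −ln(1 − 0.171429) = −ln(0.828571) = 0.1881.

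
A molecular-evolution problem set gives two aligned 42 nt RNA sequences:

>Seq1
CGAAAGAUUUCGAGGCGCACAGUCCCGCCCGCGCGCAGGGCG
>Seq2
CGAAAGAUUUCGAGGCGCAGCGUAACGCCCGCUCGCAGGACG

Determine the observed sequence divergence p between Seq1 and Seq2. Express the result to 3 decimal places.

The sequences differ at positions 20 (C/G), 21 (A/C), 24 (C/A), 25 (C/A), 33 (G/U), 40 (G/A).
There are 6 differences over 42 sites, so p = 6/42 = 0.143.

0.143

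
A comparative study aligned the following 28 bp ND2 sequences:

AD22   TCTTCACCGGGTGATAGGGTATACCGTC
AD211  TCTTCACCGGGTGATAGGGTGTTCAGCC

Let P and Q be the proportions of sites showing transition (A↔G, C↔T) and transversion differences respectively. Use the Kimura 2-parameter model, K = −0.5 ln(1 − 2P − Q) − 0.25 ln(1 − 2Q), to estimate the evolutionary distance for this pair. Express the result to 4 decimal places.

Mismatches occur at site 21 (A↔G, transition), site 23 (A↔T, transversion), site 25 (C↔A, transversion), site 27 (T↔C, transition).
Of the 4 differences, 2 transitions and 2 transversions over 28 sites: P = 2/28 = 0.071429, Q = 2/28 = 0.071429.
d = −0.5·ln(0.785713) − 0.25·ln(0.857142) = −0.5·(-0.241164) − 0.25·(-0.154152) = 0.1591.

0.1591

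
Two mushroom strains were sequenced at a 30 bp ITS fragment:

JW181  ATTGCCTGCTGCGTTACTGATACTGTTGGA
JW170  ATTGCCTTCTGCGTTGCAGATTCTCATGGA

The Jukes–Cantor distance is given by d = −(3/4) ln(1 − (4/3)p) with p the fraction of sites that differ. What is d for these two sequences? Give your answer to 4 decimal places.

Differing sites — 8:G/T; 16:A/G; 18:T/A; 22:A/T; 25:G/C; 26:T/A.
p = 6/30 = 0.200000.
d = −0.75 · ln(1 − (4/3)·0.200000) = −0.75 · ln(0.733333) = −0.75 · (-0.310155) = 0.2326.

0.2326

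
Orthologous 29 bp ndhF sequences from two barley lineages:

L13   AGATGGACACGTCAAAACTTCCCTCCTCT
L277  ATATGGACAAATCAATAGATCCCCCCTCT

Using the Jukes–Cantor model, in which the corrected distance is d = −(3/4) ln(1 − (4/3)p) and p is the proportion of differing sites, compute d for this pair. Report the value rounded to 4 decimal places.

0.2913

The sequences differ at positions 2 (G/T), 10 (C/A), 11 (G/A), 16 (A/T), 18 (C/G), 19 (T/A), 24 (T/C).
p = 7/29 = 0.241379.
d = −0.75 · ln(1 − (4/3)·0.241379) = −0.75 · ln(0.678161) = −0.75 · (-0.388371) = 0.2913.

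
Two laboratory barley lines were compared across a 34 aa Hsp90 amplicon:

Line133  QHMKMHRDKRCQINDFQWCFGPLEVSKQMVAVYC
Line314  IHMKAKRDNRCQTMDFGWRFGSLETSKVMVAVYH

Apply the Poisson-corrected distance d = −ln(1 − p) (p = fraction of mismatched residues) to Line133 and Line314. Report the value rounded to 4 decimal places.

Differing sites — 1:Q/I; 5:M/A; 6:H/K; 9:K/N; 13:I/T; 14:N/M; 17:Q/G; 19:C/R; 22:P/S; 25:V/T; 28:Q/V; 34:C/H.
p = 12/34 = 0.352941.
d = −ln(1 − 0.352941) = −ln(0.647059) = 0.4353.

0.4353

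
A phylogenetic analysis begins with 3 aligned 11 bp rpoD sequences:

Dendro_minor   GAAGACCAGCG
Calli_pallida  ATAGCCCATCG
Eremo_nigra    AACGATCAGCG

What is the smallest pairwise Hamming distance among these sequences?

3

Pairwise Hamming distances:
  Dendro_minor vs Calli_pallida: 4
  Dendro_minor vs Eremo_nigra: 3
  Calli_pallida vs Eremo_nigra: 5
The smallest is 3, between Dendro_minor and Eremo_nigra.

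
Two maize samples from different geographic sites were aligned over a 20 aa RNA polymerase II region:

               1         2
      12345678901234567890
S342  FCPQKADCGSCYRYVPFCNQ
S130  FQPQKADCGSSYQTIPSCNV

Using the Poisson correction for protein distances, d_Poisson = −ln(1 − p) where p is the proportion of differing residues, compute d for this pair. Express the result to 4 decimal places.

0.4308

Differing sites — 2:C/Q; 11:C/S; 13:R/Q; 14:Y/T; 15:V/I; 17:F/S; 20:Q/V.
p = 7/20 = 0.350000.
d = −ln(1 − 0.350000) = −ln(0.650000) = 0.4308.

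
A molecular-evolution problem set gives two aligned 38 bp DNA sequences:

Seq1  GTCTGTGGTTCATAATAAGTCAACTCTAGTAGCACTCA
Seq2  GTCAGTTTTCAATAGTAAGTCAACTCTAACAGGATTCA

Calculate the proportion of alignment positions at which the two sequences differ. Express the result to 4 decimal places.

0.2632

Differing sites — 4:T/A; 7:G/T; 8:G/T; 10:T/C; 11:C/A; 15:A/G; 29:G/A; 30:T/C; 33:C/G; 35:C/T.
There are 10 differences over 38 sites, so p = 10/38 = 0.2632.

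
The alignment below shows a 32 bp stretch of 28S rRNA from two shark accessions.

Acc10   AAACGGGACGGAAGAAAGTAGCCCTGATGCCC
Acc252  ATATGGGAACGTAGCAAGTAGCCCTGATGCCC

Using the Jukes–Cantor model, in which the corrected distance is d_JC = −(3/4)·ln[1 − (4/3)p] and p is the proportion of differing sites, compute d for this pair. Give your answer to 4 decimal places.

The sequences differ at positions 2 (A/T), 4 (C/T), 9 (C/A), 10 (G/C), 12 (A/T), 15 (A/C).
p = 6/32 = 0.187500.
d = −0.75 · ln(1 − (4/3)·0.187500) = −0.75 · ln(0.750000) = −0.75 · (-0.287682) = 0.2158.

0.2158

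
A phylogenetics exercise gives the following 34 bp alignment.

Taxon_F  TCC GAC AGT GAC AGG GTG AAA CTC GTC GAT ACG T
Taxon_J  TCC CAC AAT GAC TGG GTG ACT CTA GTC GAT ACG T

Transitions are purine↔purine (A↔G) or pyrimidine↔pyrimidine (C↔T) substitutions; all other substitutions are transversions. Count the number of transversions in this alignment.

5

The sequences differ at positions 4 (G/C, transversion), 8 (G/A, transition), 13 (A/T, transversion), 20 (A/C, transversion), 21 (A/T, transversion), 24 (C/A, transversion).
Of the 6 differences, 1 transition and 5 transversions, so the answer is 5.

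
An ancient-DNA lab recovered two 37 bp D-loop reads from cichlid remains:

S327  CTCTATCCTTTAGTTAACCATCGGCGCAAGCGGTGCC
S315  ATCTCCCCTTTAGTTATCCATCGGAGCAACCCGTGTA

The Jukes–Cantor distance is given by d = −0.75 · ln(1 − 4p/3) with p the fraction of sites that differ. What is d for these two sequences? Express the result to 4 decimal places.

Mismatches occur at site 1 (C/A), site 5 (A/C), site 6 (T/C), site 17 (A/T), site 25 (C/A), site 30 (G/C), site 32 (G/C), site 36 (C/T), site 37 (C/A).
p = 9/37 = 0.243243.
d = −0.75 · ln(1 − (4/3)·0.243243) = −0.75 · ln(0.675676) = −0.75 · (-0.392042) = 0.2940.

0.2940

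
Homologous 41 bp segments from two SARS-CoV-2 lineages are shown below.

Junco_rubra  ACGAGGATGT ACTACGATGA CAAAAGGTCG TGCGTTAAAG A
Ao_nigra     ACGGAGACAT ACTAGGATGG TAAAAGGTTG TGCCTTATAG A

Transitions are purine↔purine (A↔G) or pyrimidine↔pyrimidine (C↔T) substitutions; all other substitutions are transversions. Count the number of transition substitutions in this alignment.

Differing sites — 4:A/G (Ti); 5:G/A (Ti); 8:T/C (Ti); 9:G/A (Ti); 15:C/G (Tv); 20:A/G (Ti); 21:C/T (Ti); 29:C/T (Ti); 34:G/C (Tv); 38:A/T (Tv).
Of the 10 differences, 7 transitions and 3 transversions, so the answer is 7.

7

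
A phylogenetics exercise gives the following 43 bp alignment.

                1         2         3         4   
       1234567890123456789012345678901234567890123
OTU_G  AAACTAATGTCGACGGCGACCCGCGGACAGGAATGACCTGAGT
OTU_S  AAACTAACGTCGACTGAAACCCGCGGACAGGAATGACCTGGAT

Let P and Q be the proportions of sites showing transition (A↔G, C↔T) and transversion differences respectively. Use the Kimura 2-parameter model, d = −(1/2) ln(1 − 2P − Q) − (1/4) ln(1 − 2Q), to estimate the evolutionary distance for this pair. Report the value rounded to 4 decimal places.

0.1568

Mismatches occur at site 8 (T→C, transition), site 15 (G→T, transversion), site 17 (C→A, transversion), site 18 (G→A, transition), site 41 (A→G, transition), site 42 (G→A, transition).
Of the 6 differences, 4 transitions and 2 transversions over 43 sites: P = 4/43 = 0.093023, Q = 2/43 = 0.046512.
d = −0.5·ln(0.767442) − 0.25·ln(0.906976) = −0.5·(-0.264692) − 0.25·(-0.097639) = 0.1568.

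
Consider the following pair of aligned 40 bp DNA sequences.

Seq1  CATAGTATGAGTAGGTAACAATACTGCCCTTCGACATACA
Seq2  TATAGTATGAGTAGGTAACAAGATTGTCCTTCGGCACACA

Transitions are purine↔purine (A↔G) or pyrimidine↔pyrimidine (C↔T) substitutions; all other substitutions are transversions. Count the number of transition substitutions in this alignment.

Differing sites — 1:C/T (Ti); 22:T/G (Tv); 24:C/T (Ti); 27:C/T (Ti); 34:A/G (Ti); 37:T/C (Ti).
Of the 6 differences, 5 transitions and 1 transversion, so the answer is 5.

5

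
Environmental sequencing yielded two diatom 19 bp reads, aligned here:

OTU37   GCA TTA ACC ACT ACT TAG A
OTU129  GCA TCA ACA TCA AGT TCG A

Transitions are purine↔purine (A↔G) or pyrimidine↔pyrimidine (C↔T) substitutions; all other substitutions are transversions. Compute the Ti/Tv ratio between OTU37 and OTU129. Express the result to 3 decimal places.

0.200

Mismatches occur at site 5 (T→C, transition), site 9 (C→A, transversion), site 10 (A→T, transversion), site 12 (T→A, transversion), site 14 (C→G, transversion), site 17 (A→C, transversion).
Of the 6 differences, 1 transition and 5 transversions, so Ti/Tv = 1/5 = 0.200.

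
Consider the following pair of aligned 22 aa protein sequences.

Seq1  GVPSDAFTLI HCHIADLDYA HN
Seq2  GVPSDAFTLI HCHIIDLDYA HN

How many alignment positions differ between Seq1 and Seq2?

A single mismatch occurs at site 15 (A→I).
That gives 1 mismatch out of 22 aligned sites, so the Hamming distance is 1.

1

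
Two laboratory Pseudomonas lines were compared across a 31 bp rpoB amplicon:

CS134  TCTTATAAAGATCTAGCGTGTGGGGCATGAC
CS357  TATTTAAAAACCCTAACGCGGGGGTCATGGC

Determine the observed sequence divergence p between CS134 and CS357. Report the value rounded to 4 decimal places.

0.3548

The sequences differ at positions 2 (C/A), 5 (A/T), 6 (T/A), 10 (G/A), 11 (A/C), 12 (T/C), 16 (G/A), 19 (T/C), 21 (T/G), 25 (G/T), 30 (A/G).
There are 11 differences over 31 sites, so p = 11/31 = 0.3548.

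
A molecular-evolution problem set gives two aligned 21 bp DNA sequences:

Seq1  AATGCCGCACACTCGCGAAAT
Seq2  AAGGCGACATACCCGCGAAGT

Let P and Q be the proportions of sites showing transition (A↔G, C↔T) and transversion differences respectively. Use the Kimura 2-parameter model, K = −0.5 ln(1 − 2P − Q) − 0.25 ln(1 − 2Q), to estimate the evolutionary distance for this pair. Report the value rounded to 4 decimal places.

0.3761

Differing sites — 3:T/G (Tv); 6:C/G (Tv); 7:G/A (Ti); 10:C/T (Ti); 13:T/C (Ti); 20:A/G (Ti).
Of the 6 differences, 4 transitions and 2 transversions over 21 sites: P = 4/21 = 0.190476, Q = 2/21 = 0.095238.
d = −0.5·ln(0.523810) − 0.25·ln(0.809524) = −0.5·(-0.646626) − 0.25·(-0.211309) = 0.3761.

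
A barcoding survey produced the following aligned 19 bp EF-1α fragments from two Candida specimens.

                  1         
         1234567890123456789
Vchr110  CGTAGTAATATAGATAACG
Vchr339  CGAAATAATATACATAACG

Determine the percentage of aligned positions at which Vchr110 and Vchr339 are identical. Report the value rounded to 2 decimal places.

84.21%

Differing sites — 3:T/A; 5:G/A; 13:G/C.
16 of the 19 sites match, so the percent identity is 16/19 × 100 = 84.21%.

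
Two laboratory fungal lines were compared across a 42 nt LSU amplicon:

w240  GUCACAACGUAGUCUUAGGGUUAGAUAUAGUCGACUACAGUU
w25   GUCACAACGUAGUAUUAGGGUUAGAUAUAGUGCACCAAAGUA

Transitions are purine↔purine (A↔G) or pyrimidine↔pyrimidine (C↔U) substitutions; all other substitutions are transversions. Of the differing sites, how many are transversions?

5

Mismatches occur at site 14 (C/A, transversion), site 32 (C/G, transversion), site 33 (G/C, transversion), site 36 (U/C, transition), site 38 (C/A, transversion), site 42 (U/A, transversion).
Of the 6 differences, 1 transition and 5 transversions, so the answer is 5.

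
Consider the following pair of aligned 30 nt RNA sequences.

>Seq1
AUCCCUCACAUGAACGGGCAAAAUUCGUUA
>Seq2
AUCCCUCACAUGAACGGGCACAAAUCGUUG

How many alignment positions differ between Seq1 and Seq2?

3

The sequences differ at positions 21 (A/C), 24 (U/A), 30 (A/G).
That gives 3 mismatches out of 30 aligned sites, so the Hamming distance is 3.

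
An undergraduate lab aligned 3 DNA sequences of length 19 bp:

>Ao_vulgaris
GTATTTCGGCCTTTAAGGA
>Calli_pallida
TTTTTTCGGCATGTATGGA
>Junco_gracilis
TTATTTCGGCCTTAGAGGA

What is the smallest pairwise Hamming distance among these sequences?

3

Pairwise Hamming distances:
  Ao_vulgaris vs Calli_pallida: 5
  Ao_vulgaris vs Junco_gracilis: 3
  Calli_pallida vs Junco_gracilis: 6
The smallest is 3, between Ao_vulgaris and Junco_gracilis.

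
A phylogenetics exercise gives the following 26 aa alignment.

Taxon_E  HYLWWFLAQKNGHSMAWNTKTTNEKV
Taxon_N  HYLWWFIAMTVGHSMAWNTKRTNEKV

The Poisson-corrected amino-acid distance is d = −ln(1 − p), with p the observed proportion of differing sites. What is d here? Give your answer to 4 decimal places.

0.2136

The sequences differ at positions 7 (L/I), 9 (Q/M), 10 (K/T), 11 (N/V), 21 (T/R).
p = 5/26 = 0.192308.
d = −ln(1 − 0.192308) = −ln(0.807692) = 0.2136.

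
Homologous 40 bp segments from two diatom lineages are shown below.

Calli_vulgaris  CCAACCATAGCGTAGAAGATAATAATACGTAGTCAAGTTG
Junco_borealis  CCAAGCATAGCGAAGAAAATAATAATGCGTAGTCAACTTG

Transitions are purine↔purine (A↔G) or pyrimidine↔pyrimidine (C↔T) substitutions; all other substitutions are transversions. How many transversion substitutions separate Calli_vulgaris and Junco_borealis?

3

The sequences differ at positions 5 (C/G, transversion), 13 (T/A, transversion), 18 (G/A, transition), 27 (A/G, transition), 37 (G/C, transversion).
Of the 5 differences, 2 transitions and 3 transversions, so the answer is 3.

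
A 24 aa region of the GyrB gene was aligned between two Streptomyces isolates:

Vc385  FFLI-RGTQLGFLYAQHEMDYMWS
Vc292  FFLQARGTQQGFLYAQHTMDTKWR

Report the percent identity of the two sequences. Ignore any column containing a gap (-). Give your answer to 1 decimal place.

73.9%

Excluding the 1 gap column leaves 23 comparable sites.
The sequences differ at positions 4 (I/Q), 10 (L/Q), 18 (E/T), 21 (Y/T), 22 (M/K), 24 (S/R).
17 of the 23 comparable sites match, so the percent identity is 17/23 × 100 = 73.9%.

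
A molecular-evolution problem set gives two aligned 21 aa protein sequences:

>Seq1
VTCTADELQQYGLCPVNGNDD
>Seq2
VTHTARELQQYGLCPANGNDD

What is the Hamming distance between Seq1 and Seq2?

3

The sequences differ at positions 3 (C/H), 6 (D/R), 16 (V/A).
That gives 3 mismatches out of 21 aligned sites, so the Hamming distance is 3.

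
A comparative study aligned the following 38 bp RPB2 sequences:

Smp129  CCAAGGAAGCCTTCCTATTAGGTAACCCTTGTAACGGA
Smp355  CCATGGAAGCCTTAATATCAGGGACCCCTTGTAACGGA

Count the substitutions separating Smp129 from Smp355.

Differing sites — 4:A/T; 14:C/A; 15:C/A; 19:T/C; 23:T/G; 25:A/C.
That gives 6 mismatches out of 38 aligned sites, so the Hamming distance is 6.

6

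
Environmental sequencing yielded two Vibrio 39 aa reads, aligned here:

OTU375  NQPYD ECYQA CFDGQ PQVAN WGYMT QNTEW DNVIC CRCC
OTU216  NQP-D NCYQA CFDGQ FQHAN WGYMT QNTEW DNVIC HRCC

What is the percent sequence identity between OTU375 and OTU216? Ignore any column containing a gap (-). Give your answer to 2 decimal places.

89.47%

Excluding the 1 gap column leaves 38 comparable sites.
Differing sites — 6:E/N; 16:P/F; 18:V/H; 36:C/H.
34 of the 38 comparable sites match, so the percent identity is 34/38 × 100 = 89.47%.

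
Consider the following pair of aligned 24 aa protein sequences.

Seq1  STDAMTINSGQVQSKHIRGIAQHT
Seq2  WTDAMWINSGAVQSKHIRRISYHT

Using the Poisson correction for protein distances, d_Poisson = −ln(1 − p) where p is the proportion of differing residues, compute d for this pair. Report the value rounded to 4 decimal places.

0.2877

Differing sites — 1:S/W; 6:T/W; 11:Q/A; 19:G/R; 21:A/S; 22:Q/Y.
p = 6/24 = 0.250000.
d = −ln(1 − 0.250000) = −ln(0.750000) = 0.2877.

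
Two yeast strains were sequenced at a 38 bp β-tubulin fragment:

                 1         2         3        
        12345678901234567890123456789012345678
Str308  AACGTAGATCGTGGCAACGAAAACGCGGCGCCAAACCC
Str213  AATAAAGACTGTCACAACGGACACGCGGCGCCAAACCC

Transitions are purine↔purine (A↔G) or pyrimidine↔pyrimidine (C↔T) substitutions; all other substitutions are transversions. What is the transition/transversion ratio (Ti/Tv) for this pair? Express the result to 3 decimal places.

2.000

Mismatches occur at site 3 (C↔T, transition), site 4 (G↔A, transition), site 5 (T↔A, transversion), site 9 (T↔C, transition), site 10 (C↔T, transition), site 13 (G↔C, transversion), site 14 (G↔A, transition), site 20 (A↔G, transition), site 22 (A↔C, transversion).
Of the 9 differences, 6 transitions and 3 transversions, so Ti/Tv = 6/3 = 2.000.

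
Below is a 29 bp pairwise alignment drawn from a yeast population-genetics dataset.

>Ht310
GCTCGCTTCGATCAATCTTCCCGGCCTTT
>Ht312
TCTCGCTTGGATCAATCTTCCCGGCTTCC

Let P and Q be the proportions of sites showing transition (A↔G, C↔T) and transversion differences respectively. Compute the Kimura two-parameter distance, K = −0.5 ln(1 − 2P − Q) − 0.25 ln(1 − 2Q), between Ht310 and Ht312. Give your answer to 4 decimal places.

0.1985

Mismatches occur at site 1 (G→T, transversion), site 9 (C→G, transversion), site 26 (C→T, transition), site 28 (T→C, transition), site 29 (T→C, transition).
Of the 5 differences, 3 transitions and 2 transversions over 29 sites: P = 3/29 = 0.103448, Q = 2/29 = 0.068966.
d = −0.5·ln(0.724138) − 0.25·ln(0.862068) = −0.5·(-0.322773) − 0.25·(-0.148421) = 0.1985.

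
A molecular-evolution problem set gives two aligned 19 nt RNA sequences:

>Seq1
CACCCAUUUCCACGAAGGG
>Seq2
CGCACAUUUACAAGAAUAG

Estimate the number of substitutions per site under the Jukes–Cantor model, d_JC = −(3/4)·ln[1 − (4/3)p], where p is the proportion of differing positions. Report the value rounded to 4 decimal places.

0.4099

Differing sites — 2:A/G; 4:C/A; 10:C/A; 13:C/A; 17:G/U; 18:G/A.
p = 6/19 = 0.315789.
d = −0.75 · ln(1 − (4/3)·0.315789) = −0.75 · ln(0.578948) = −0.75 · (-0.546543) = 0.4099.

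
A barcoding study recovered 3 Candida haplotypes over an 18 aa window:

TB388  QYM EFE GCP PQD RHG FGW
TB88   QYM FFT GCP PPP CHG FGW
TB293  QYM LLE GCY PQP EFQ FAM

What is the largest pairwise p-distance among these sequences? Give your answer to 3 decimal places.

0.556

Pairwise Hamming distances:
  TB388 vs TB88: 5
  TB388 vs TB293: 9
  TB88 vs TB293: 10
The largest is 10 mismatches, between TB88 and TB293; p = 10/18 = 0.556.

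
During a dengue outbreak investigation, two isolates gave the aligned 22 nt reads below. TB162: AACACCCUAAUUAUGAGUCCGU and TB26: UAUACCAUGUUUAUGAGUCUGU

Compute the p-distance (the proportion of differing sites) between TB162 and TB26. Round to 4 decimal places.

Differing sites — 1:A/U; 3:C/U; 7:C/A; 9:A/G; 10:A/U; 20:C/U.
There are 6 differences over 22 sites, so p = 6/22 = 0.2727.

0.2727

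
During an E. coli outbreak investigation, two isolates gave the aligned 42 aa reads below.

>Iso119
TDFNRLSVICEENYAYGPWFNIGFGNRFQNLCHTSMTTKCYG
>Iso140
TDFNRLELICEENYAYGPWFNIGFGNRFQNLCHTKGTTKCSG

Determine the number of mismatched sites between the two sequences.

5

The sequences differ at positions 7 (S/E), 8 (V/L), 35 (S/K), 36 (M/G), 41 (Y/S).
That gives 5 mismatches out of 42 aligned sites, so the Hamming distance is 5.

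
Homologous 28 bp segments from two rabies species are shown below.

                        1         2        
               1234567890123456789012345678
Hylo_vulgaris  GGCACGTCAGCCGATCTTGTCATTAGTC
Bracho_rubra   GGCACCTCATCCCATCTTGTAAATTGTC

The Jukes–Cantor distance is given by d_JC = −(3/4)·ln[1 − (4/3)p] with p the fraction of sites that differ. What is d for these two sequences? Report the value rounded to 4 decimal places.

Mismatches occur at site 6 (G/C), site 10 (G/T), site 13 (G/C), site 21 (C/A), site 23 (T/A), site 25 (A/T).
p = 6/28 = 0.214286.
d = −0.75 · ln(1 − (4/3)·0.214286) = −0.75 · ln(0.714285) = −0.75 · (-0.336473) = 0.2524.

0.2524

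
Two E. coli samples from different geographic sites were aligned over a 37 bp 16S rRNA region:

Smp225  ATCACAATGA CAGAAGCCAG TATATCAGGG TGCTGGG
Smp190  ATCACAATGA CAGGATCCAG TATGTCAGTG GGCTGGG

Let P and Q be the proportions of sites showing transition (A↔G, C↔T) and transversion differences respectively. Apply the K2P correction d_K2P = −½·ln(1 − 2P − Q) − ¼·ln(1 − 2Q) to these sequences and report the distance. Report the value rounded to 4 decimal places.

0.1491

Mismatches occur at site 14 (A/G, transition), site 16 (G/T, transversion), site 24 (A/G, transition), site 29 (G/T, transversion), site 31 (T/G, transversion).
Of the 5 differences, 2 transitions and 3 transversions over 37 sites: P = 2/37 = 0.054054, Q = 3/37 = 0.081081.
d = −0.5·ln(0.810811) − 0.25·ln(0.837838) = −0.5·(-0.209720) − 0.25·(-0.176931) = 0.1491.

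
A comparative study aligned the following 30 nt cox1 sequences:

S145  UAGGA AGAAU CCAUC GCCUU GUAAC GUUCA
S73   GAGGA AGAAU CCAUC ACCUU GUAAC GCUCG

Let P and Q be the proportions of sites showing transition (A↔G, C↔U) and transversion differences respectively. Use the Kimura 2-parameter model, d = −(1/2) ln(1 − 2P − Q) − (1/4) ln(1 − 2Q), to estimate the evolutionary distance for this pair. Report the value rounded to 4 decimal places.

0.1501

The sequences differ at positions 1 (U/G, transversion), 16 (G/A, transition), 27 (U/C, transition), 30 (A/G, transition).
Of the 4 differences, 3 transitions and 1 transversion over 30 sites: P = 3/30 = 0.100000, Q = 1/30 = 0.033333.
d = −0.5·ln(0.766667) − 0.25·ln(0.933334) = −0.5·(-0.265703) − 0.25·(-0.068992) = 0.1501.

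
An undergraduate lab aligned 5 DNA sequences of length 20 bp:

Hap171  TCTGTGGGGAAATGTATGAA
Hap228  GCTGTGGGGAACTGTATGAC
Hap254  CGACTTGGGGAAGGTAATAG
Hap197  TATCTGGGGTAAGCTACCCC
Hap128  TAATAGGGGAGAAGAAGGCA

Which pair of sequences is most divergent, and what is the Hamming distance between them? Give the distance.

Pairwise Hamming distances:
  Hap171 vs Hap228: 3
  Hap171 vs Hap254: 10
  Hap171 vs Hap197: 9
  Hap171 vs Hap128: 9
  Hap228 vs Hap254: 11
  Hap228 vs Hap197: 10
  Hap228 vs Hap128: 12
  Hap254 vs Hap197: 10
  Hap254 vs Hap128: 13
  Hap197 vs Hap128: 11
The largest is 13, between Hap254 and Hap128.

13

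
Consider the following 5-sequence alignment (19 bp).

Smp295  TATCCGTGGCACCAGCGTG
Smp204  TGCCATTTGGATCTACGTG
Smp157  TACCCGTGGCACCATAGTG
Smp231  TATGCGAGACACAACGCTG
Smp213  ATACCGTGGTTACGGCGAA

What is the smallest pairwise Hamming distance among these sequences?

Pairwise Hamming distances:
  Smp295 vs Smp204: 9
  Smp295 vs Smp157: 3
  Smp295 vs Smp231: 7
  Smp295 vs Smp213: 9
  Smp204 vs Smp157: 9
  Smp204 vs Smp231: 15
  Smp204 vs Smp213: 13
  Smp157 vs Smp231: 8
  Smp157 vs Smp213: 11
  Smp231 vs Smp213: 16
The smallest is 3, between Smp295 and Smp157.

3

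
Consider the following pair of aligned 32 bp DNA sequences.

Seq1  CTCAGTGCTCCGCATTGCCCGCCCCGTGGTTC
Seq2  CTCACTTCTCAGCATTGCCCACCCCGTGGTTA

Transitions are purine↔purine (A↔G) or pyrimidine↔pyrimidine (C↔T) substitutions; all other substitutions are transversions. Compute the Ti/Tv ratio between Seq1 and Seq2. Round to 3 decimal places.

Differing sites — 5:G/C (Tv); 7:G/T (Tv); 11:C/A (Tv); 21:G/A (Ti); 32:C/A (Tv).
Of the 5 differences, 1 transition and 4 transversions, so Ti/Tv = 1/4 = 0.250.

0.250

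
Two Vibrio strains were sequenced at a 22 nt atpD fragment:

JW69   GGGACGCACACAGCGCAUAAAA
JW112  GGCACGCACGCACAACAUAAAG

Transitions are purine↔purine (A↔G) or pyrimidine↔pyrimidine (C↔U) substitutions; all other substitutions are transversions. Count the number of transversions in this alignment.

The sequences differ at positions 3 (G/C, transversion), 10 (A/G, transition), 13 (G/C, transversion), 14 (C/A, transversion), 15 (G/A, transition), 22 (A/G, transition).
Of the 6 differences, 3 transitions and 3 transversions, so the answer is 3.

3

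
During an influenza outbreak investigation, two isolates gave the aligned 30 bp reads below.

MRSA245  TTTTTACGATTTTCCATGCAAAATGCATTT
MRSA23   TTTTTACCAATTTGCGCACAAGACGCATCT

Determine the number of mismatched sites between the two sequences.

The sequences differ at positions 8 (G/C), 10 (T/A), 14 (C/G), 16 (A/G), 17 (T/C), 18 (G/A), 22 (A/G), 24 (T/C), 29 (T/C).
That gives 9 mismatches out of 30 aligned sites, so the Hamming distance is 9.

9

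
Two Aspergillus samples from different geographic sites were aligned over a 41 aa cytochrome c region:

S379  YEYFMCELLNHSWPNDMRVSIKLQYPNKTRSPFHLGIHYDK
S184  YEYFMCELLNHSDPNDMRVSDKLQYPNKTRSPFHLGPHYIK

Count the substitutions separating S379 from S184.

4

Mismatches occur at site 13 (W↔D), site 21 (I↔D), site 37 (I↔P), site 40 (D↔I).
That gives 4 mismatches out of 41 aligned sites, so the Hamming distance is 4.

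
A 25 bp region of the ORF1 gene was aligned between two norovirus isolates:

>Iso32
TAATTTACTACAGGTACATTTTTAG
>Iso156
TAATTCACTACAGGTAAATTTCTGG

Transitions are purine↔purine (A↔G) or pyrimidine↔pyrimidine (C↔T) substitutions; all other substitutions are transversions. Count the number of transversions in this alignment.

1

Mismatches occur at site 6 (T→C, transition), site 17 (C→A, transversion), site 22 (T→C, transition), site 24 (A→G, transition).
Of the 4 differences, 3 transitions and 1 transversion, so the answer is 1.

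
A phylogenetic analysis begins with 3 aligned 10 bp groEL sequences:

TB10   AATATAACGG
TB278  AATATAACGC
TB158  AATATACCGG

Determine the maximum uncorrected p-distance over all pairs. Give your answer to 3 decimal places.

0.200

Pairwise Hamming distances:
  TB10 vs TB278: 1
  TB10 vs TB158: 1
  TB278 vs TB158: 2
The largest is 2 mismatches, between TB278 and TB158; p = 2/10 = 0.200.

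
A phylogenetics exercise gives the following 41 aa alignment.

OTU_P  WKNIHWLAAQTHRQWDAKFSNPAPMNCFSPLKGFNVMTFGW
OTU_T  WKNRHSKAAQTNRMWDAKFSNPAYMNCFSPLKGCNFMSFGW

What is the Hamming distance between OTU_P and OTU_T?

9

Mismatches occur at site 4 (I→R), site 6 (W→S), site 7 (L→K), site 12 (H→N), site 14 (Q→M), site 24 (P→Y), site 34 (F→C), site 36 (V→F), site 38 (T→S).
That gives 9 mismatches out of 41 aligned sites, so the Hamming distance is 9.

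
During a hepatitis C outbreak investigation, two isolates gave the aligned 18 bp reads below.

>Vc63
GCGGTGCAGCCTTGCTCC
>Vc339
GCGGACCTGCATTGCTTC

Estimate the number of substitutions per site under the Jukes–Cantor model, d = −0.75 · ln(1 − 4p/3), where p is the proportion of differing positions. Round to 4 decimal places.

The sequences differ at positions 5 (T/A), 6 (G/C), 8 (A/T), 11 (C/A), 17 (C/T).
p = 5/18 = 0.277778.
d = −0.75 · ln(1 − (4/3)·0.277778) = −0.75 · ln(0.629629) = −0.75 · (-0.462625) = 0.3470.

0.3470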